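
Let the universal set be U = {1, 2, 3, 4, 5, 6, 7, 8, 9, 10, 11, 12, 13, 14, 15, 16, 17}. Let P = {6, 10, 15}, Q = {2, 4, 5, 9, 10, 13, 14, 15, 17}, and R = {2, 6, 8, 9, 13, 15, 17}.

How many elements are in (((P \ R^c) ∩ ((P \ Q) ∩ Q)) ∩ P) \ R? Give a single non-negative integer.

R^c = {1, 3, 4, 5, 7, 10, 11, 12, 14, 16}
P \ R^c = {6, 15}
P \ Q = {6}
(P \ Q) ∩ Q = {}
(P \ R^c) ∩ ((P \ Q) ∩ Q) = {}
((P \ R^c) ∩ ((P \ Q) ∩ Q)) ∩ P = {}
(((P \ R^c) ∩ ((P \ Q) ∩ Q)) ∩ P) \ R = {}
|(((P \ R^c) ∩ ((P \ Q) ∩ Q)) ∩ P) \ R| = 0

0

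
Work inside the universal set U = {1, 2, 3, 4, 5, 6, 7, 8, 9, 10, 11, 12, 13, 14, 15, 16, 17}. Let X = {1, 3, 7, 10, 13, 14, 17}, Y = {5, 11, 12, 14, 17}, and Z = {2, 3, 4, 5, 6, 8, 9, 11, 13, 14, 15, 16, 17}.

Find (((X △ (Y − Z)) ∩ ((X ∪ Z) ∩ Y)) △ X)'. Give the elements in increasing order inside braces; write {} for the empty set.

Y − Z = {12}
X △ (Y − Z) = {1, 3, 7, 10, 12, 13, 14, 17}
X ∪ Z = {1, 2, 3, 4, 5, 6, 7, 8, 9, 10, 11, 13, 14, 15, 16, 17}
(X ∪ Z) ∩ Y = {5, 11, 14, 17}
(X △ (Y − Z)) ∩ ((X ∪ Z) ∩ Y) = {14, 17}
((X △ (Y − Z)) ∩ ((X ∪ Z) ∩ Y)) △ X = {1, 3, 7, 10, 13}
(((X △ (Y − Z)) ∩ ((X ∪ Z) ∩ Y)) △ X)' = {2, 4, 5, 6, 8, 9, 11, 12, 14, 15, 16, 17}

{2, 4, 5, 6, 8, 9, 11, 12, 14, 15, 16, 17}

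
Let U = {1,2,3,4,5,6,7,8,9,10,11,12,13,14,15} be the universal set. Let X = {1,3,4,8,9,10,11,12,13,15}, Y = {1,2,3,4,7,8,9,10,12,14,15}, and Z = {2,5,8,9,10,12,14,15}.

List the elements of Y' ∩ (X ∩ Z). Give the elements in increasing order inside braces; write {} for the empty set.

{}

Y' = {5,6,11,13}
X ∩ Z = {8,9,10,12,15}
Y' ∩ (X ∩ Z) = {}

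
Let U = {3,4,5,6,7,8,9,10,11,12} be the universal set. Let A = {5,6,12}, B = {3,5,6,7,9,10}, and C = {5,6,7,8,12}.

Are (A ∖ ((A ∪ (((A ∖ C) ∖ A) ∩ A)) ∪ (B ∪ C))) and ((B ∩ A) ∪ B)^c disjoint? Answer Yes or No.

Yes

A ∖ C = {}
(A ∖ C) ∖ A = {}
((A ∖ C) ∖ A) ∩ A = {}
A ∪ (((A ∖ C) ∖ A) ∩ A) = {5,6,12}
B ∪ C = {3,5,6,7,8,9,10,12}
(A ∪ (((A ∖ C) ∖ A) ∩ A)) ∪ (B ∪ C) = {3,5,6,7,8,9,10,12}
A ∖ ((A ∪ (((A ∖ C) ∖ A) ∩ A)) ∪ (B ∪ C)) = {}
B ∩ A = {5,6}
(B ∩ A) ∪ B = {3,5,6,7,9,10}
((B ∩ A) ∪ B)^c = {4,8,11,12}
{} and {4,8,11,12} share no elements.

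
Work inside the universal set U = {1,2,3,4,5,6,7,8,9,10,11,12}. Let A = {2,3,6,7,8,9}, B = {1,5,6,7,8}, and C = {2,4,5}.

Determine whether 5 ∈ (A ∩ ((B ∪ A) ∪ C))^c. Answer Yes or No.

5 ∈ B and 5 ∉ A, so 5 ∈ B ∪ A
5 ∈ (B ∪ A) and 5 ∈ C, so 5 ∈ (B ∪ A) ∪ C
5 ∉ A and 5 ∈ ((B ∪ A) ∪ C), so 5 ∉ A ∩ ((B ∪ A) ∪ C)
5 ∈ (A ∩ ((B ∪ A) ∪ C))^c since 5 ∉ (A ∩ ((B ∪ A) ∪ C))

Yes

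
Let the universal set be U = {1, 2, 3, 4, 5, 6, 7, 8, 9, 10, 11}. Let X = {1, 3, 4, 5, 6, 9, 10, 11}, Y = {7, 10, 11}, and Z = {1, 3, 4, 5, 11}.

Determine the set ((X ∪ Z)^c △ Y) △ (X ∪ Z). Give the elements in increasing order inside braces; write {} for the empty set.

{1, 2, 3, 4, 5, 6, 8, 9}

X ∪ Z = {1, 3, 4, 5, 6, 9, 10, 11}
(X ∪ Z)^c = {2, 7, 8}
(X ∪ Z)^c △ Y = {2, 8, 10, 11}
((X ∪ Z)^c △ Y) △ (X ∪ Z) = {1, 2, 3, 4, 5, 6, 8, 9}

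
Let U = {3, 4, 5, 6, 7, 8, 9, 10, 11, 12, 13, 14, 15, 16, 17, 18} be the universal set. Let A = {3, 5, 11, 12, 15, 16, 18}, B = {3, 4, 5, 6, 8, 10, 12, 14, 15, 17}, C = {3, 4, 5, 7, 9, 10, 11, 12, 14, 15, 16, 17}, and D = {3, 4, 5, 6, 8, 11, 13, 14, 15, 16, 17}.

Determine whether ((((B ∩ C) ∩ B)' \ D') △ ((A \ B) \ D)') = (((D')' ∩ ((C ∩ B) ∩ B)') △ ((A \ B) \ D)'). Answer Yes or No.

Yes

B ∩ C = {3, 4, 5, 10, 12, 14, 15, 17}
(B ∩ C) ∩ B = {3, 4, 5, 10, 12, 14, 15, 17}
((B ∩ C) ∩ B)' = {6, 7, 8, 9, 11, 13, 16, 18}
D' = {7, 9, 10, 12, 18}
((B ∩ C) ∩ B)' \ D' = {6, 8, 11, 13, 16}
A \ B = {11, 16, 18}
(A \ B) \ D = {18}
((A \ B) \ D)' = {3, 4, 5, 6, 7, 8, 9, 10, 11, 12, 13, 14, 15, 16, 17}
(((B ∩ C) ∩ B)' \ D') △ ((A \ B) \ D)' = {3, 4, 5, 7, 9, 10, 12, 14, 15, 17}
(D')' = {3, 4, 5, 6, 8, 11, 13, 14, 15, 16, 17}
C ∩ B = {3, 4, 5, 10, 12, 14, 15, 17}
(C ∩ B) ∩ B = {3, 4, 5, 10, 12, 14, 15, 17}
((C ∩ B) ∩ B)' = {6, 7, 8, 9, 11, 13, 16, 18}
(D')' ∩ ((C ∩ B) ∩ B)' = {6, 8, 11, 13, 16}
((D')' ∩ ((C ∩ B) ∩ B)') △ ((A \ B) \ D)' = {3, 4, 5, 7, 9, 10, 12, 14, 15, 17}
Both equal {3, 4, 5, 7, 9, 10, 12, 14, 15, 17}, so (((B ∩ C) ∩ B)' \ D') △ ((A \ B) \ D)' = ((D')' ∩ ((C ∩ B) ∩ B)') △ ((A \ B) \ D)'.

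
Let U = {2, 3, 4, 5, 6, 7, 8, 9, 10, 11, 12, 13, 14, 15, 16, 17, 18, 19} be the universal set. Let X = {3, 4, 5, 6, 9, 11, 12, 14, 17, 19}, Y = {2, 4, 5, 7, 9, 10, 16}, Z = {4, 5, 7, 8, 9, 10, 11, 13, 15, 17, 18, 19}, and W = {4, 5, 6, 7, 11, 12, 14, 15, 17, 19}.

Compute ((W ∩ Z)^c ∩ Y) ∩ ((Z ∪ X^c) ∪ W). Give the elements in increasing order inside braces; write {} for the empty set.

W ∩ Z = {4, 5, 7, 11, 15, 17, 19}
(W ∩ Z)^c = {2, 3, 6, 8, 9, 10, 12, 13, 14, 16, 18}
(W ∩ Z)^c ∩ Y = {2, 9, 10, 16}
X^c = {2, 7, 8, 10, 13, 15, 16, 18}
Z ∪ X^c = {2, 4, 5, 7, 8, 9, 10, 11, 13, 15, 16, 17, 18, 19}
(Z ∪ X^c) ∪ W = {2, 4, 5, 6, 7, 8, 9, 10, 11, 12, 13, 14, 15, 16, 17, 18, 19}
((W ∩ Z)^c ∩ Y) ∩ ((Z ∪ X^c) ∪ W) = {2, 9, 10, 16}

{2, 9, 10, 16}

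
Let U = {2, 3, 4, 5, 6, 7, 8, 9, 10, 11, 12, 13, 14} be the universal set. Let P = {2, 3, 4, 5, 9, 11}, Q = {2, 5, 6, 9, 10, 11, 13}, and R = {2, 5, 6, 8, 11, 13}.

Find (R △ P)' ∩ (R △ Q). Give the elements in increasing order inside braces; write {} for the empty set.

R △ P = {3, 4, 6, 8, 9, 13}
(R △ P)' = {2, 5, 7, 10, 11, 12, 14}
R △ Q = {8, 9, 10}
(R △ P)' ∩ (R △ Q) = {10}

{10}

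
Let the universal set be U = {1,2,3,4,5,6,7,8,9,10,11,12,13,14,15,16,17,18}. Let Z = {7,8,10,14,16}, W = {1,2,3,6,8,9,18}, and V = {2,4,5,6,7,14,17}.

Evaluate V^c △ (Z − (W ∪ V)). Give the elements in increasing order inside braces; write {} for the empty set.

V^c = {1,3,8,9,10,11,12,13,15,16,18}
W ∪ V = {1,2,3,4,5,6,7,8,9,14,17,18}
Z − (W ∪ V) = {10,16}
V^c △ (Z − (W ∪ V)) = {1,3,8,9,11,12,13,15,18}

{1,3,8,9,11,12,13,15,18}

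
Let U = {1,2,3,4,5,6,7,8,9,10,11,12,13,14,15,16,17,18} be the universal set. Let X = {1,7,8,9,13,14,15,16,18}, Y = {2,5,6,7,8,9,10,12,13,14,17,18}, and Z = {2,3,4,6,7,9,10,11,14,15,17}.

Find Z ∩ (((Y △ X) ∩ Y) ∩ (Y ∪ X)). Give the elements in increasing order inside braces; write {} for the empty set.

Y △ X = {1,2,5,6,10,12,15,16,17}
(Y △ X) ∩ Y = {2,5,6,10,12,17}
Y ∪ X = {1,2,5,6,7,8,9,10,12,13,14,15,16,17,18}
((Y △ X) ∩ Y) ∩ (Y ∪ X) = {2,5,6,10,12,17}
Z ∩ (((Y △ X) ∩ Y) ∩ (Y ∪ X)) = {2,6,10,17}

{2,6,10,17}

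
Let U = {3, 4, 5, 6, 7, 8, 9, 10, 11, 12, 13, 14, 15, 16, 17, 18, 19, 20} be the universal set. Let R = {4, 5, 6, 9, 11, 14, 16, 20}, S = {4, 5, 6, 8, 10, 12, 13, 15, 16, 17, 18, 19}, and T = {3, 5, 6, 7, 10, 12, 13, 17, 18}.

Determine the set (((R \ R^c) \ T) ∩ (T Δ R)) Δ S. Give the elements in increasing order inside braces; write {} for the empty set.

R^c = {3, 7, 8, 10, 12, 13, 15, 17, 18, 19}
R \ R^c = {4, 5, 6, 9, 11, 14, 16, 20}
(R \ R^c) \ T = {4, 9, 11, 14, 16, 20}
T Δ R = {3, 4, 7, 9, 10, 11, 12, 13, 14, 16, 17, 18, 20}
((R \ R^c) \ T) ∩ (T Δ R) = {4, 9, 11, 14, 16, 20}
(((R \ R^c) \ T) ∩ (T Δ R)) Δ S = {5, 6, 8, 9, 10, 11, 12, 13, 14, 15, 17, 18, 19, 20}

{5, 6, 8, 9, 10, 11, 12, 13, 14, 15, 17, 18, 19, 20}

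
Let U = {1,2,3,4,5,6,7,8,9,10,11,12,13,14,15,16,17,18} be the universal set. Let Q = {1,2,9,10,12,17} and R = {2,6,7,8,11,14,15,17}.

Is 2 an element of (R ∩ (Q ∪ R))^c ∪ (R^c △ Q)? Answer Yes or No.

2 ∈ Q and 2 ∈ R, so 2 ∈ Q ∪ R
2 ∈ R and 2 ∈ (Q ∪ R), so 2 ∈ R ∩ (Q ∪ R)
2 ∉ (R ∩ (Q ∪ R))^c since 2 ∈ (R ∩ (Q ∪ R))
2 ∈ R, so 2 ∉ R^c
2 ∉ R^c and 2 ∈ Q, so 2 ∈ R^c △ Q
2 ∉ (R ∩ (Q ∪ R))^c and 2 ∈ (R^c △ Q), so 2 ∈ (R ∩ (Q ∪ R))^c ∪ (R^c △ Q)

Yes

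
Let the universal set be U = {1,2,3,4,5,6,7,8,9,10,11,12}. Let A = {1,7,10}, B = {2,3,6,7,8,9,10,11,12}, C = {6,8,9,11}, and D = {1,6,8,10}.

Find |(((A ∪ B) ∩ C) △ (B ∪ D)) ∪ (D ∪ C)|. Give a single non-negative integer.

A ∪ B = {1,2,3,6,7,8,9,10,11,12}
(A ∪ B) ∩ C = {6,8,9,11}
B ∪ D = {1,2,3,6,7,8,9,10,11,12}
((A ∪ B) ∩ C) △ (B ∪ D) = {1,2,3,7,10,12}
D ∪ C = {1,6,8,9,10,11}
(((A ∪ B) ∩ C) △ (B ∪ D)) ∪ (D ∪ C) = {1,2,3,6,7,8,9,10,11,12}
|(((A ∪ B) ∩ C) △ (B ∪ D)) ∪ (D ∪ C)| = 10

10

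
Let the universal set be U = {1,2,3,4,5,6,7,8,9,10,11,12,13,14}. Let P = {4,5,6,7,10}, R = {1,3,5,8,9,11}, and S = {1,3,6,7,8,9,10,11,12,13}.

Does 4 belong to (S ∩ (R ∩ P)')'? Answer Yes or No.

Yes

4 ∉ R and 4 ∈ P, so 4 ∉ R ∩ P
4 ∈ (R ∩ P)' since 4 ∉ (R ∩ P)
4 ∉ S and 4 ∈ (R ∩ P)', so 4 ∉ S ∩ (R ∩ P)'
4 ∈ (S ∩ (R ∩ P)')' since 4 ∉ (S ∩ (R ∩ P)')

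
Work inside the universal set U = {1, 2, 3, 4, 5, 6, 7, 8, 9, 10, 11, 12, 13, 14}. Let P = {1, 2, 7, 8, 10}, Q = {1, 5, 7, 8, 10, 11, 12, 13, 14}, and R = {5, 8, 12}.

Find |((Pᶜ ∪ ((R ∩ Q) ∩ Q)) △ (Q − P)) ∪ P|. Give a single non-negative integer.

9

Pᶜ = {3, 4, 5, 6, 9, 11, 12, 13, 14}
R ∩ Q = {5, 8, 12}
(R ∩ Q) ∩ Q = {5, 8, 12}
Pᶜ ∪ ((R ∩ Q) ∩ Q) = {3, 4, 5, 6, 8, 9, 11, 12, 13, 14}
Q − P = {5, 11, 12, 13, 14}
(Pᶜ ∪ ((R ∩ Q) ∩ Q)) △ (Q − P) = {3, 4, 6, 8, 9}
((Pᶜ ∪ ((R ∩ Q) ∩ Q)) △ (Q − P)) ∪ P = {1, 2, 3, 4, 6, 7, 8, 9, 10}
|((Pᶜ ∪ ((R ∩ Q) ∩ Q)) △ (Q − P)) ∪ P| = 9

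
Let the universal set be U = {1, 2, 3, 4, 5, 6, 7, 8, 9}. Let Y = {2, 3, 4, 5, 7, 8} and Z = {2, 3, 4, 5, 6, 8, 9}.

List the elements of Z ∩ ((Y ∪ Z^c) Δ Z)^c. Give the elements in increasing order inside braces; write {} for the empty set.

Z^c = {1, 7}
Y ∪ Z^c = {1, 2, 3, 4, 5, 7, 8}
(Y ∪ Z^c) Δ Z = {1, 6, 7, 9}
((Y ∪ Z^c) Δ Z)^c = {2, 3, 4, 5, 8}
Z ∩ ((Y ∪ Z^c) Δ Z)^c = {2, 3, 4, 5, 8}

{2, 3, 4, 5, 8}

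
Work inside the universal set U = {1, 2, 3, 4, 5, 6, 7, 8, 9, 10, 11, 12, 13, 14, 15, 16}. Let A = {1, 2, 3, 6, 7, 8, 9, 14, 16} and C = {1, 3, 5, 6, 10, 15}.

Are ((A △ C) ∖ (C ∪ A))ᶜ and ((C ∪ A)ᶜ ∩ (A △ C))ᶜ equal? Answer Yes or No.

Yes

A △ C = {2, 5, 7, 8, 9, 10, 14, 15, 16}
C ∪ A = {1, 2, 3, 5, 6, 7, 8, 9, 10, 14, 15, 16}
(A △ C) ∖ (C ∪ A) = {}
((A △ C) ∖ (C ∪ A))ᶜ = {1, 2, 3, 4, 5, 6, 7, 8, 9, 10, 11, 12, 13, 14, 15, 16}
(C ∪ A)ᶜ = {4, 11, 12, 13}
(C ∪ A)ᶜ ∩ (A △ C) = {}
((C ∪ A)ᶜ ∩ (A △ C))ᶜ = {1, 2, 3, 4, 5, 6, 7, 8, 9, 10, 11, 12, 13, 14, 15, 16}
Both equal {1, 2, 3, 4, 5, 6, 7, 8, 9, 10, 11, 12, 13, 14, 15, 16}, so ((A △ C) ∖ (C ∪ A))ᶜ = ((C ∪ A)ᶜ ∩ (A △ C))ᶜ.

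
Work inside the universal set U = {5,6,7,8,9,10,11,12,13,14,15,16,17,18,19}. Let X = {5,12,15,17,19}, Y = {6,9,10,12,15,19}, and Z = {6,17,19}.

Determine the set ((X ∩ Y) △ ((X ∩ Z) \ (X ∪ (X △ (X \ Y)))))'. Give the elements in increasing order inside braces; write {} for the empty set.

X ∩ Y = {12,15,19}
X ∩ Z = {17,19}
X \ Y = {5,17}
X △ (X \ Y) = {12,15,19}
X ∪ (X △ (X \ Y)) = {5,12,15,17,19}
(X ∩ Z) \ (X ∪ (X △ (X \ Y))) = {}
(X ∩ Y) △ ((X ∩ Z) \ (X ∪ (X △ (X \ Y)))) = {12,15,19}
((X ∩ Y) △ ((X ∩ Z) \ (X ∪ (X △ (X \ Y)))))' = {5,6,7,8,9,10,11,13,14,16,17,18}

{5,6,7,8,9,10,11,13,14,16,17,18}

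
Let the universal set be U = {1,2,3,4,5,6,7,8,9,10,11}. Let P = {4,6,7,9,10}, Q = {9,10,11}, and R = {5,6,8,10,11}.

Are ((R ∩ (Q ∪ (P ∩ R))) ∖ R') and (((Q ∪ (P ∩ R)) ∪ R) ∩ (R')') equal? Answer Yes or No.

No

P ∩ R = {6,10}
Q ∪ (P ∩ R) = {6,9,10,11}
R ∩ (Q ∪ (P ∩ R)) = {6,10,11}
R' = {1,2,3,4,7,9}
(R ∩ (Q ∪ (P ∩ R))) ∖ R' = {6,10,11}
(Q ∪ (P ∩ R)) ∪ R = {5,6,8,9,10,11}
(R')' = {5,6,8,10,11}
((Q ∪ (P ∩ R)) ∪ R) ∩ (R')' = {5,6,8,10,11}
5 ∈ ((Q ∪ (P ∩ R)) ∪ R) ∩ (R')' but 5 ∉ (R ∩ (Q ∪ (P ∩ R))) ∖ R', so they differ.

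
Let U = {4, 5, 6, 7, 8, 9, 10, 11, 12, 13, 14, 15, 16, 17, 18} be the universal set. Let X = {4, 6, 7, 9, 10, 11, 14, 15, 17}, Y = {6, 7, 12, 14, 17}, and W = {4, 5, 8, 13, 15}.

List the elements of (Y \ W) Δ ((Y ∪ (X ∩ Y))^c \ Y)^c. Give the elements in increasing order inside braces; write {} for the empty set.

Y \ W = {6, 7, 12, 14, 17}
X ∩ Y = {6, 7, 14, 17}
Y ∪ (X ∩ Y) = {6, 7, 12, 14, 17}
(Y ∪ (X ∩ Y))^c = {4, 5, 8, 9, 10, 11, 13, 15, 16, 18}
(Y ∪ (X ∩ Y))^c \ Y = {4, 5, 8, 9, 10, 11, 13, 15, 16, 18}
((Y ∪ (X ∩ Y))^c \ Y)^c = {6, 7, 12, 14, 17}
(Y \ W) Δ ((Y ∪ (X ∩ Y))^c \ Y)^c = {}

{}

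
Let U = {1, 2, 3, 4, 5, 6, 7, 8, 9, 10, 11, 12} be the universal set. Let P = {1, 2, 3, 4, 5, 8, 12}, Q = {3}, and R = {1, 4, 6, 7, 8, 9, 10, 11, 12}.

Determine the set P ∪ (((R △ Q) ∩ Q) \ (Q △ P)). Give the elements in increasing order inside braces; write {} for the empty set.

{1, 2, 3, 4, 5, 8, 12}

R △ Q = {1, 3, 4, 6, 7, 8, 9, 10, 11, 12}
(R △ Q) ∩ Q = {3}
Q △ P = {1, 2, 4, 5, 8, 12}
((R △ Q) ∩ Q) \ (Q △ P) = {3}
P ∪ (((R △ Q) ∩ Q) \ (Q △ P)) = {1, 2, 3, 4, 5, 8, 12}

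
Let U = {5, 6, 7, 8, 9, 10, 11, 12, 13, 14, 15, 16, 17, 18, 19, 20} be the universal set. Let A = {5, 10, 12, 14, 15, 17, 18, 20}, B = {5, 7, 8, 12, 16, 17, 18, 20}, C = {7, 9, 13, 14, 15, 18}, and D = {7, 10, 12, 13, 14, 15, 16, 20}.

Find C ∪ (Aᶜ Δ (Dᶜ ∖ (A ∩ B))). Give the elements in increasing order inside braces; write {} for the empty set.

{7, 9, 13, 14, 15, 16, 18}

Aᶜ = {6, 7, 8, 9, 11, 13, 16, 19}
Dᶜ = {5, 6, 8, 9, 11, 17, 18, 19}
A ∩ B = {5, 12, 17, 18, 20}
Dᶜ ∖ (A ∩ B) = {6, 8, 9, 11, 19}
Aᶜ Δ (Dᶜ ∖ (A ∩ B)) = {7, 13, 16}
C ∪ (Aᶜ Δ (Dᶜ ∖ (A ∩ B))) = {7, 9, 13, 14, 15, 16, 18}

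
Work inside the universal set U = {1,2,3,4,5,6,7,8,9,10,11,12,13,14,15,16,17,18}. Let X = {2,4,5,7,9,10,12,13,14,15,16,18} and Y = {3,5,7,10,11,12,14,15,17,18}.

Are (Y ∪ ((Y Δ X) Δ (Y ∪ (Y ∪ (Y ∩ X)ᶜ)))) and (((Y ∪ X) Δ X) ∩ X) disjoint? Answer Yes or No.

Y Δ X = {2,3,4,9,11,13,16,17}
Y ∩ X = {5,7,10,12,14,15,18}
(Y ∩ X)ᶜ = {1,2,3,4,6,8,9,11,13,16,17}
Y ∪ (Y ∩ X)ᶜ = {1,2,3,4,5,6,7,8,9,10,11,12,13,14,15,16,17,18}
Y ∪ (Y ∪ (Y ∩ X)ᶜ) = {1,2,3,4,5,6,7,8,9,10,11,12,13,14,15,16,17,18}
(Y Δ X) Δ (Y ∪ (Y ∪ (Y ∩ X)ᶜ)) = {1,5,6,7,8,10,12,14,15,18}
Y ∪ ((Y Δ X) Δ (Y ∪ (Y ∪ (Y ∩ X)ᶜ))) = {1,3,5,6,7,8,10,11,12,14,15,17,18}
Y ∪ X = {2,3,4,5,7,9,10,11,12,13,14,15,16,17,18}
(Y ∪ X) Δ X = {3,11,17}
((Y ∪ X) Δ X) ∩ X = {}
{1,3,5,6,7,8,10,11,12,14,15,17,18} and {} share no elements.

Yes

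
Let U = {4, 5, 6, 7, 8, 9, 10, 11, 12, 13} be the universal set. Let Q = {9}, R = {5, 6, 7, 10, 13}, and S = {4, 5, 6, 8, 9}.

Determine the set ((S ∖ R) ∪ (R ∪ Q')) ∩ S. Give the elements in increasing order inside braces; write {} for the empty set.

S ∖ R = {4, 8, 9}
Q' = {4, 5, 6, 7, 8, 10, 11, 12, 13}
R ∪ Q' = {4, 5, 6, 7, 8, 10, 11, 12, 13}
(S ∖ R) ∪ (R ∪ Q') = {4, 5, 6, 7, 8, 9, 10, 11, 12, 13}
((S ∖ R) ∪ (R ∪ Q')) ∩ S = {4, 5, 6, 8, 9}

{4, 5, 6, 8, 9}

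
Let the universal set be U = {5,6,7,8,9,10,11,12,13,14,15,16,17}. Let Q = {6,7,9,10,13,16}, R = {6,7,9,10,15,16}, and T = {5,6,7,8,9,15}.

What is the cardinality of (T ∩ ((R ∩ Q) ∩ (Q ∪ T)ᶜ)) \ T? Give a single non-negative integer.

0

R ∩ Q = {6,7,9,10,16}
Q ∪ T = {5,6,7,8,9,10,13,15,16}
(Q ∪ T)ᶜ = {11,12,14,17}
(R ∩ Q) ∩ (Q ∪ T)ᶜ = {}
T ∩ ((R ∩ Q) ∩ (Q ∪ T)ᶜ) = {}
(T ∩ ((R ∩ Q) ∩ (Q ∪ T)ᶜ)) \ T = {}
|(T ∩ ((R ∩ Q) ∩ (Q ∪ T)ᶜ)) \ T| = 0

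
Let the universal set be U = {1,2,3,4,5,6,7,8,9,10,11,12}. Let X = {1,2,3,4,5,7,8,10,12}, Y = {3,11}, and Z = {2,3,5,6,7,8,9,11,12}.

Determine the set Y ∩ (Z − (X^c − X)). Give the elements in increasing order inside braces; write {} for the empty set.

{3}

X^c = {6,9,11}
X^c − X = {6,9,11}
Z − (X^c − X) = {2,3,5,7,8,12}
Y ∩ (Z − (X^c − X)) = {3}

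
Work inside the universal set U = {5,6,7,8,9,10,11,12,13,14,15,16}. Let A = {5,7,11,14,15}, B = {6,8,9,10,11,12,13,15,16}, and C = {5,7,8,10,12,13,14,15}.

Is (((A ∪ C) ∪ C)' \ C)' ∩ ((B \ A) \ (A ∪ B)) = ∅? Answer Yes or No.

A ∪ C = {5,7,8,10,11,12,13,14,15}
(A ∪ C) ∪ C = {5,7,8,10,11,12,13,14,15}
((A ∪ C) ∪ C)' = {6,9,16}
((A ∪ C) ∪ C)' \ C = {6,9,16}
(((A ∪ C) ∪ C)' \ C)' = {5,7,8,10,11,12,13,14,15}
B \ A = {6,8,9,10,12,13,16}
A ∪ B = {5,6,7,8,9,10,11,12,13,14,15,16}
(B \ A) \ (A ∪ B) = {}
{5,7,8,10,11,12,13,14,15} and {} share no elements.

Yes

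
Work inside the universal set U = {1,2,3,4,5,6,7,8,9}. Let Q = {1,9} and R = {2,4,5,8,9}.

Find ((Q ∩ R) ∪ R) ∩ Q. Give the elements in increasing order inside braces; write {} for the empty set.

Q ∩ R = {9}
(Q ∩ R) ∪ R = {2,4,5,8,9}
((Q ∩ R) ∪ R) ∩ Q = {9}

{9}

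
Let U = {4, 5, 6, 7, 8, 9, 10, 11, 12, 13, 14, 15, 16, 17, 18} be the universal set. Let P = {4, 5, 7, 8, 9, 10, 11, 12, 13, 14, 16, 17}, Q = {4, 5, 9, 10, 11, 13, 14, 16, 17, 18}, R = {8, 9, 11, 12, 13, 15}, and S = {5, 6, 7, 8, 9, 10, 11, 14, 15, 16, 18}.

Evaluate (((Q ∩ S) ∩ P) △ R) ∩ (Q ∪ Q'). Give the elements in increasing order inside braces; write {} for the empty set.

{5, 8, 10, 12, 13, 14, 15, 16}

Q ∩ S = {5, 9, 10, 11, 14, 16, 18}
(Q ∩ S) ∩ P = {5, 9, 10, 11, 14, 16}
((Q ∩ S) ∩ P) △ R = {5, 8, 10, 12, 13, 14, 15, 16}
Q' = {6, 7, 8, 12, 15}
Q ∪ Q' = {4, 5, 6, 7, 8, 9, 10, 11, 12, 13, 14, 15, 16, 17, 18}
(((Q ∩ S) ∩ P) △ R) ∩ (Q ∪ Q') = {5, 8, 10, 12, 13, 14, 15, 16}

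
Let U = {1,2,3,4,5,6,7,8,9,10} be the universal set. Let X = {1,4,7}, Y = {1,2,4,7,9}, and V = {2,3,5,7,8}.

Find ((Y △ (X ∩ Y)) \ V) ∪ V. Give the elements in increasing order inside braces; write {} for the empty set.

{2,3,5,7,8,9}

X ∩ Y = {1,4,7}
Y △ (X ∩ Y) = {2,9}
(Y △ (X ∩ Y)) \ V = {9}
((Y △ (X ∩ Y)) \ V) ∪ V = {2,3,5,7,8,9}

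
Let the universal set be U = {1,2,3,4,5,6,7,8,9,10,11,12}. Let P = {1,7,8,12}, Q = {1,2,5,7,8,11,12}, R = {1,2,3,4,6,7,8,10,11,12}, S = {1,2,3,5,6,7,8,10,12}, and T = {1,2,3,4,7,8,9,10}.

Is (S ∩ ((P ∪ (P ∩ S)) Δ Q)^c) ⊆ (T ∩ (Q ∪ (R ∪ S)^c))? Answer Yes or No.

P ∩ S = {1,7,8,12}
P ∪ (P ∩ S) = {1,7,8,12}
(P ∪ (P ∩ S)) Δ Q = {2,5,11}
((P ∪ (P ∩ S)) Δ Q)^c = {1,3,4,6,7,8,9,10,12}
S ∩ ((P ∪ (P ∩ S)) Δ Q)^c = {1,3,6,7,8,10,12}
R ∪ S = {1,2,3,4,5,6,7,8,10,11,12}
(R ∪ S)^c = {9}
Q ∪ (R ∪ S)^c = {1,2,5,7,8,9,11,12}
T ∩ (Q ∪ (R ∪ S)^c) = {1,2,7,8,9}
3 ∈ S ∩ ((P ∪ (P ∩ S)) Δ Q)^c but 3 ∉ T ∩ (Q ∪ (R ∪ S)^c), so the inclusion fails.

No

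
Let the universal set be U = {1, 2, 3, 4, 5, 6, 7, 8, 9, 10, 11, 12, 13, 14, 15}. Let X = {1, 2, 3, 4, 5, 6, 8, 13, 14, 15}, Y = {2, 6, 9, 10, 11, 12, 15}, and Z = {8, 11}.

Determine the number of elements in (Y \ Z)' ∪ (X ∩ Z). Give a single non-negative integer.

9

Y \ Z = {2, 6, 9, 10, 12, 15}
(Y \ Z)' = {1, 3, 4, 5, 7, 8, 11, 13, 14}
X ∩ Z = {8}
(Y \ Z)' ∪ (X ∩ Z) = {1, 3, 4, 5, 7, 8, 11, 13, 14}
|(Y \ Z)' ∪ (X ∩ Z)| = 9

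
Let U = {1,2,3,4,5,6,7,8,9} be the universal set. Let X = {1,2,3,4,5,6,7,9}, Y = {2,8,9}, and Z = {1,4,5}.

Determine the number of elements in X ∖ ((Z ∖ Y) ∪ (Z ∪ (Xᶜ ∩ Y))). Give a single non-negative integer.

Z ∖ Y = {1,4,5}
Xᶜ = {8}
Xᶜ ∩ Y = {8}
Z ∪ (Xᶜ ∩ Y) = {1,4,5,8}
(Z ∖ Y) ∪ (Z ∪ (Xᶜ ∩ Y)) = {1,4,5,8}
X ∖ ((Z ∖ Y) ∪ (Z ∪ (Xᶜ ∩ Y))) = {2,3,6,7,9}
|X ∖ ((Z ∖ Y) ∪ (Z ∪ (Xᶜ ∩ Y)))| = 5

5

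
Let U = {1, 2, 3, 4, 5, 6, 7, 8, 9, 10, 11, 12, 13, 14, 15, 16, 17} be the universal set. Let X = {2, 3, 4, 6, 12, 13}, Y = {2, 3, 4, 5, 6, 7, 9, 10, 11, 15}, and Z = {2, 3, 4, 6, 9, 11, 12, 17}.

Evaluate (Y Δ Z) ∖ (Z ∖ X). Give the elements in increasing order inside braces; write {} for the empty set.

{5, 7, 10, 12, 15}

Y Δ Z = {5, 7, 10, 12, 15, 17}
Z ∖ X = {9, 11, 17}
(Y Δ Z) ∖ (Z ∖ X) = {5, 7, 10, 12, 15}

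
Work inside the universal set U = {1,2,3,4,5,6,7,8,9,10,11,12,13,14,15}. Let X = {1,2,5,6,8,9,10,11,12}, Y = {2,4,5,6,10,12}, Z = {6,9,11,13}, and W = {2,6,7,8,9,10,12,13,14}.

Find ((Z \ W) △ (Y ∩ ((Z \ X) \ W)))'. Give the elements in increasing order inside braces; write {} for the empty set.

{1,2,3,4,5,6,7,8,9,10,12,13,14,15}

Z \ W = {11}
Z \ X = {13}
(Z \ X) \ W = {}
Y ∩ ((Z \ X) \ W) = {}
(Z \ W) △ (Y ∩ ((Z \ X) \ W)) = {11}
((Z \ W) △ (Y ∩ ((Z \ X) \ W)))' = {1,2,3,4,5,6,7,8,9,10,12,13,14,15}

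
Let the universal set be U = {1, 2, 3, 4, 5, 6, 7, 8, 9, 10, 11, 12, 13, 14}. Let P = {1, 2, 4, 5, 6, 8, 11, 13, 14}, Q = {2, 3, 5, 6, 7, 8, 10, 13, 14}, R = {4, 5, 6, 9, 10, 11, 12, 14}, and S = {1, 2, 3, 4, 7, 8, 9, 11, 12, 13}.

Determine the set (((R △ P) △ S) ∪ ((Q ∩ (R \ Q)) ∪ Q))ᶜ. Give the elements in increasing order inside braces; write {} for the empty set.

R △ P = {1, 2, 8, 9, 10, 12, 13}
(R △ P) △ S = {3, 4, 7, 10, 11}
R \ Q = {4, 9, 11, 12}
Q ∩ (R \ Q) = {}
(Q ∩ (R \ Q)) ∪ Q = {2, 3, 5, 6, 7, 8, 10, 13, 14}
((R △ P) △ S) ∪ ((Q ∩ (R \ Q)) ∪ Q) = {2, 3, 4, 5, 6, 7, 8, 10, 11, 13, 14}
(((R △ P) △ S) ∪ ((Q ∩ (R \ Q)) ∪ Q))ᶜ = {1, 9, 12}

{1, 9, 12}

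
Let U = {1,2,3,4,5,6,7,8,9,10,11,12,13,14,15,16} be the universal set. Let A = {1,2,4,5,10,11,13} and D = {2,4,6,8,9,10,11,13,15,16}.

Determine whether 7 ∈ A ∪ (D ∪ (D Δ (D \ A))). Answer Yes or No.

No

7 ∉ D and 7 ∉ A, so 7 ∉ D \ A
7 ∉ D and 7 ∉ (D \ A), so 7 ∉ D Δ (D \ A)
7 ∉ D and 7 ∉ (D Δ (D \ A)), so 7 ∉ D ∪ (D Δ (D \ A))
7 ∉ A and 7 ∉ (D ∪ (D Δ (D \ A))), so 7 ∉ A ∪ (D ∪ (D Δ (D \ A)))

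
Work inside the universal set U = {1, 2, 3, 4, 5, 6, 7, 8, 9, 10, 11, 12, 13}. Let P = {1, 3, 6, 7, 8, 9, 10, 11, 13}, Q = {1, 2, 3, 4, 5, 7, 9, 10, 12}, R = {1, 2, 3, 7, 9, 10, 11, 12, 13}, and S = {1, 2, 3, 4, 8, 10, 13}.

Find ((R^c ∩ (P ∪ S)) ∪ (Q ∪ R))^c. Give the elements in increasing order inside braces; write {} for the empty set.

{}

R^c = {4, 5, 6, 8}
P ∪ S = {1, 2, 3, 4, 6, 7, 8, 9, 10, 11, 13}
R^c ∩ (P ∪ S) = {4, 6, 8}
Q ∪ R = {1, 2, 3, 4, 5, 7, 9, 10, 11, 12, 13}
(R^c ∩ (P ∪ S)) ∪ (Q ∪ R) = {1, 2, 3, 4, 5, 6, 7, 8, 9, 10, 11, 12, 13}
((R^c ∩ (P ∪ S)) ∪ (Q ∪ R))^c = {}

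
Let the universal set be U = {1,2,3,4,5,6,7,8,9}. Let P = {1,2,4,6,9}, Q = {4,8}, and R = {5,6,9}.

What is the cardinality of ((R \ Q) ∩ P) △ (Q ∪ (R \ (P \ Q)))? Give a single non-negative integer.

R \ Q = {5,6,9}
(R \ Q) ∩ P = {6,9}
P \ Q = {1,2,6,9}
R \ (P \ Q) = {5}
Q ∪ (R \ (P \ Q)) = {4,5,8}
((R \ Q) ∩ P) △ (Q ∪ (R \ (P \ Q))) = {4,5,6,8,9}
|((R \ Q) ∩ P) △ (Q ∪ (R \ (P \ Q)))| = 5

5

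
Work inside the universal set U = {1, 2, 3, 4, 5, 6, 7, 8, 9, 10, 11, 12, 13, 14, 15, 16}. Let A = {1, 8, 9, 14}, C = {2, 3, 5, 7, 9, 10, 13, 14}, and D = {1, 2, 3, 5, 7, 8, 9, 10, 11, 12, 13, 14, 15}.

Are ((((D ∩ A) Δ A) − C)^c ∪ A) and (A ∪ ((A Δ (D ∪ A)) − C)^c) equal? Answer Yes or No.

No

D ∩ A = {1, 8, 9, 14}
(D ∩ A) Δ A = {}
((D ∩ A) Δ A) − C = {}
(((D ∩ A) Δ A) − C)^c = {1, 2, 3, 4, 5, 6, 7, 8, 9, 10, 11, 12, 13, 14, 15, 16}
(((D ∩ A) Δ A) − C)^c ∪ A = {1, 2, 3, 4, 5, 6, 7, 8, 9, 10, 11, 12, 13, 14, 15, 16}
D ∪ A = {1, 2, 3, 5, 7, 8, 9, 10, 11, 12, 13, 14, 15}
A Δ (D ∪ A) = {2, 3, 5, 7, 10, 11, 12, 13, 15}
(A Δ (D ∪ A)) − C = {11, 12, 15}
((A Δ (D ∪ A)) − C)^c = {1, 2, 3, 4, 5, 6, 7, 8, 9, 10, 13, 14, 16}
A ∪ ((A Δ (D ∪ A)) − C)^c = {1, 2, 3, 4, 5, 6, 7, 8, 9, 10, 13, 14, 16}
11 ∈ (((D ∩ A) Δ A) − C)^c ∪ A but 11 ∉ A ∪ ((A Δ (D ∪ A)) − C)^c, so they differ.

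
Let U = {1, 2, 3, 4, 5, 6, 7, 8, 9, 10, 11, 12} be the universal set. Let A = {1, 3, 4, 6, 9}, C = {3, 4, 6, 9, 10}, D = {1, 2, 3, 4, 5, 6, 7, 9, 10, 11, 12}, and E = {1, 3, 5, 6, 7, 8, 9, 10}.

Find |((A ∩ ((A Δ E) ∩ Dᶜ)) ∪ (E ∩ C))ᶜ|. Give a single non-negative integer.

A Δ E = {4, 5, 7, 8, 10}
Dᶜ = {8}
(A Δ E) ∩ Dᶜ = {8}
A ∩ ((A Δ E) ∩ Dᶜ) = {}
E ∩ C = {3, 6, 9, 10}
(A ∩ ((A Δ E) ∩ Dᶜ)) ∪ (E ∩ C) = {3, 6, 9, 10}
((A ∩ ((A Δ E) ∩ Dᶜ)) ∪ (E ∩ C))ᶜ = {1, 2, 4, 5, 7, 8, 11, 12}
|((A ∩ ((A Δ E) ∩ Dᶜ)) ∪ (E ∩ C))ᶜ| = 8

8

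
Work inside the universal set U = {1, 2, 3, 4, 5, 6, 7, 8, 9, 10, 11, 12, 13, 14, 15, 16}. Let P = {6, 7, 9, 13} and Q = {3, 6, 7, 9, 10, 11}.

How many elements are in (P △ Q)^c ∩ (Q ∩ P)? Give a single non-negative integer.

P △ Q = {3, 10, 11, 13}
(P △ Q)^c = {1, 2, 4, 5, 6, 7, 8, 9, 12, 14, 15, 16}
Q ∩ P = {6, 7, 9}
(P △ Q)^c ∩ (Q ∩ P) = {6, 7, 9}
|(P △ Q)^c ∩ (Q ∩ P)| = 3

3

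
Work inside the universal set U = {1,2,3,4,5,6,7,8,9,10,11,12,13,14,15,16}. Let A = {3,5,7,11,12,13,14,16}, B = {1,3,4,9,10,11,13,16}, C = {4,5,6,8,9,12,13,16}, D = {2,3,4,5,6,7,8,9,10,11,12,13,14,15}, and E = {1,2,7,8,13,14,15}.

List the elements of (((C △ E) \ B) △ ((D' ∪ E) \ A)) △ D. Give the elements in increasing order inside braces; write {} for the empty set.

{1,2,3,4,9,10,11,13,15}

C △ E = {1,2,4,5,6,7,9,12,14,15,16}
(C △ E) \ B = {2,5,6,7,12,14,15}
D' = {1,16}
D' ∪ E = {1,2,7,8,13,14,15,16}
(D' ∪ E) \ A = {1,2,8,15}
((C △ E) \ B) △ ((D' ∪ E) \ A) = {1,5,6,7,8,12,14}
(((C △ E) \ B) △ ((D' ∪ E) \ A)) △ D = {1,2,3,4,9,10,11,13,15}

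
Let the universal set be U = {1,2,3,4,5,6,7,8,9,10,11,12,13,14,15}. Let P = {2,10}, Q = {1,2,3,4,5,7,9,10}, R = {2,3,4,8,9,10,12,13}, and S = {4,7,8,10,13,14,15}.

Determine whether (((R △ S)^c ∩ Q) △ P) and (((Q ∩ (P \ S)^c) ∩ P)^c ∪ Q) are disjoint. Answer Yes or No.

No

R △ S = {2,3,7,9,12,14,15}
(R △ S)^c = {1,4,5,6,8,10,11,13}
(R △ S)^c ∩ Q = {1,4,5,10}
((R △ S)^c ∩ Q) △ P = {1,2,4,5}
P \ S = {2}
(P \ S)^c = {1,3,4,5,6,7,8,9,10,11,12,13,14,15}
Q ∩ (P \ S)^c = {1,3,4,5,7,9,10}
(Q ∩ (P \ S)^c) ∩ P = {10}
((Q ∩ (P \ S)^c) ∩ P)^c = {1,2,3,4,5,6,7,8,9,11,12,13,14,15}
((Q ∩ (P \ S)^c) ∩ P)^c ∪ Q = {1,2,3,4,5,6,7,8,9,10,11,12,13,14,15}
1 lies in both, so they are not disjoint.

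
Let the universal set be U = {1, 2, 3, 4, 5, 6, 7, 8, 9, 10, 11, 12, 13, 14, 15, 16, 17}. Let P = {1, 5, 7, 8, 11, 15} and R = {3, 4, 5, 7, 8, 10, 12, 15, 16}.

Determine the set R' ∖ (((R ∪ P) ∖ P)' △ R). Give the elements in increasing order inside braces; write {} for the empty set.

R' = {1, 2, 6, 9, 11, 13, 14, 17}
R ∪ P = {1, 3, 4, 5, 7, 8, 10, 11, 12, 15, 16}
(R ∪ P) ∖ P = {3, 4, 10, 12, 16}
((R ∪ P) ∖ P)' = {1, 2, 5, 6, 7, 8, 9, 11, 13, 14, 15, 17}
((R ∪ P) ∖ P)' △ R = {1, 2, 3, 4, 6, 9, 10, 11, 12, 13, 14, 16, 17}
R' ∖ (((R ∪ P) ∖ P)' △ R) = {}

{}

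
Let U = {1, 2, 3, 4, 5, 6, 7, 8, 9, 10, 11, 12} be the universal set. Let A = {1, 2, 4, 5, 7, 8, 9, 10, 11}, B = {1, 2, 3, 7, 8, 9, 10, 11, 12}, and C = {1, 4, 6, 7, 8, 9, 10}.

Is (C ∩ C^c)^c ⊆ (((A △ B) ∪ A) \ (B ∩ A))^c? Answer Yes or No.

No

C^c = {2, 3, 5, 11, 12}
C ∩ C^c = {}
(C ∩ C^c)^c = {1, 2, 3, 4, 5, 6, 7, 8, 9, 10, 11, 12}
A △ B = {3, 4, 5, 12}
(A △ B) ∪ A = {1, 2, 3, 4, 5, 7, 8, 9, 10, 11, 12}
B ∩ A = {1, 2, 7, 8, 9, 10, 11}
((A △ B) ∪ A) \ (B ∩ A) = {3, 4, 5, 12}
(((A △ B) ∪ A) \ (B ∩ A))^c = {1, 2, 6, 7, 8, 9, 10, 11}
3 ∈ (C ∩ C^c)^c but 3 ∉ (((A △ B) ∪ A) \ (B ∩ A))^c, so the inclusion fails.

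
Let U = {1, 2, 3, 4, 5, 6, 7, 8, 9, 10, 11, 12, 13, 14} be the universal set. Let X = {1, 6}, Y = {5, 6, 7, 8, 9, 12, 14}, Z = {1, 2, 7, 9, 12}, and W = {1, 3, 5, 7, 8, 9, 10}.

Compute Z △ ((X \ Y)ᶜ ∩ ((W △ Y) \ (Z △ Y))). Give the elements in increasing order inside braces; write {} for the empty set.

X \ Y = {1}
(X \ Y)ᶜ = {2, 3, 4, 5, 6, 7, 8, 9, 10, 11, 12, 13, 14}
W △ Y = {1, 3, 6, 10, 12, 14}
Z △ Y = {1, 2, 5, 6, 8, 14}
(W △ Y) \ (Z △ Y) = {3, 10, 12}
(X \ Y)ᶜ ∩ ((W △ Y) \ (Z △ Y)) = {3, 10, 12}
Z △ ((X \ Y)ᶜ ∩ ((W △ Y) \ (Z △ Y))) = {1, 2, 3, 7, 9, 10}

{1, 2, 3, 7, 9, 10}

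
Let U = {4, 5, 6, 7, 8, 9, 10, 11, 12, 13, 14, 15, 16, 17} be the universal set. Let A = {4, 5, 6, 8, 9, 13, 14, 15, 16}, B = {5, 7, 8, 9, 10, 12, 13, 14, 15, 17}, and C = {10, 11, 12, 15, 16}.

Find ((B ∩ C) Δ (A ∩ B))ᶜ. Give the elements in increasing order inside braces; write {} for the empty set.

{4, 6, 7, 11, 15, 16, 17}

B ∩ C = {10, 12, 15}
A ∩ B = {5, 8, 9, 13, 14, 15}
(B ∩ C) Δ (A ∩ B) = {5, 8, 9, 10, 12, 13, 14}
((B ∩ C) Δ (A ∩ B))ᶜ = {4, 6, 7, 11, 15, 16, 17}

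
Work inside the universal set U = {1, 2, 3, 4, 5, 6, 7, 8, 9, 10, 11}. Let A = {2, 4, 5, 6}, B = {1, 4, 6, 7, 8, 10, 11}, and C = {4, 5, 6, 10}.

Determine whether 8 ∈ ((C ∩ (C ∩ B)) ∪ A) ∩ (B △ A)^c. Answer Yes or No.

8 ∉ C and 8 ∈ B, so 8 ∉ C ∩ B
8 ∉ C and 8 ∉ (C ∩ B), so 8 ∉ C ∩ (C ∩ B)
8 ∉ (C ∩ (C ∩ B)) and 8 ∉ A, so 8 ∉ (C ∩ (C ∩ B)) ∪ A
8 ∈ B and 8 ∉ A, so 8 ∈ B △ A
8 ∉ (B △ A)^c since 8 ∈ (B △ A)
8 ∉ ((C ∩ (C ∩ B)) ∪ A) and 8 ∉ (B △ A)^c, so 8 ∉ ((C ∩ (C ∩ B)) ∪ A) ∩ (B △ A)^c

No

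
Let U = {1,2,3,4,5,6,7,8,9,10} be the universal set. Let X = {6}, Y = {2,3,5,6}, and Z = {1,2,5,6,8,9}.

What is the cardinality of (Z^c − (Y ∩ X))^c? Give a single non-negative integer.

Z^c = {3,4,7,10}
Y ∩ X = {6}
Z^c − (Y ∩ X) = {3,4,7,10}
(Z^c − (Y ∩ X))^c = {1,2,5,6,8,9}
|(Z^c − (Y ∩ X))^c| = 6

6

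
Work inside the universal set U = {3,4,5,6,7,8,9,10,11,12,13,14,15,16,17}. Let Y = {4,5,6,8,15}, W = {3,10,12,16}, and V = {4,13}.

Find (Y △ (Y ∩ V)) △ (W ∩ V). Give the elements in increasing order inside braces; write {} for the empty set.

Y ∩ V = {4}
Y △ (Y ∩ V) = {5,6,8,15}
W ∩ V = {}
(Y △ (Y ∩ V)) △ (W ∩ V) = {5,6,8,15}

{5,6,8,15}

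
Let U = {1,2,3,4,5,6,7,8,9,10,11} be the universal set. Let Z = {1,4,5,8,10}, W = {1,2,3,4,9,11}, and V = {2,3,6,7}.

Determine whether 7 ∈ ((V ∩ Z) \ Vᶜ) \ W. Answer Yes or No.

7 ∈ V and 7 ∉ Z, so 7 ∉ V ∩ Z
7 ∈ V, so 7 ∉ Vᶜ
7 ∉ (V ∩ Z) and 7 ∉ Vᶜ, so 7 ∉ (V ∩ Z) \ Vᶜ
7 ∉ ((V ∩ Z) \ Vᶜ) and 7 ∉ W, so 7 ∉ ((V ∩ Z) \ Vᶜ) \ W

No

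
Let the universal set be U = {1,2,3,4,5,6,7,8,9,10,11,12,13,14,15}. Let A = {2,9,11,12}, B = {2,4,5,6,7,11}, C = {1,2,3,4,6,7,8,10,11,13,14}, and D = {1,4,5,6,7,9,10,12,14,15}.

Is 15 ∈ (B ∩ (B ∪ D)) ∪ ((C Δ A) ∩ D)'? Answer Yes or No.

Yes

15 ∉ B and 15 ∈ D, so 15 ∈ B ∪ D
15 ∉ B and 15 ∈ (B ∪ D), so 15 ∉ B ∩ (B ∪ D)
15 ∉ C and 15 ∉ A, so 15 ∉ C Δ A
15 ∉ (C Δ A) and 15 ∈ D, so 15 ∉ (C Δ A) ∩ D
15 ∈ ((C Δ A) ∩ D)' since 15 ∉ ((C Δ A) ∩ D)
15 ∉ (B ∩ (B ∪ D)) and 15 ∈ ((C Δ A) ∩ D)', so 15 ∈ (B ∩ (B ∪ D)) ∪ ((C Δ A) ∩ D)'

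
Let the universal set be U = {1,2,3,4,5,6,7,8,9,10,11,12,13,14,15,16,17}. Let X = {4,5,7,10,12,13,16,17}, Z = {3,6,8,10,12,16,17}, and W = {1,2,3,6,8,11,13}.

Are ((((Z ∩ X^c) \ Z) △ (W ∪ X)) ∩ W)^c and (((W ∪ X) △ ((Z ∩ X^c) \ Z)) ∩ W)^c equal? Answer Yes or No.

Yes

X^c = {1,2,3,6,8,9,11,14,15}
Z ∩ X^c = {3,6,8}
(Z ∩ X^c) \ Z = {}
W ∪ X = {1,2,3,4,5,6,7,8,10,11,12,13,16,17}
((Z ∩ X^c) \ Z) △ (W ∪ X) = {1,2,3,4,5,6,7,8,10,11,12,13,16,17}
(((Z ∩ X^c) \ Z) △ (W ∪ X)) ∩ W = {1,2,3,6,8,11,13}
((((Z ∩ X^c) \ Z) △ (W ∪ X)) ∩ W)^c = {4,5,7,9,10,12,14,15,16,17}
(W ∪ X) △ ((Z ∩ X^c) \ Z) = {1,2,3,4,5,6,7,8,10,11,12,13,16,17}
((W ∪ X) △ ((Z ∩ X^c) \ Z)) ∩ W = {1,2,3,6,8,11,13}
(((W ∪ X) △ ((Z ∩ X^c) \ Z)) ∩ W)^c = {4,5,7,9,10,12,14,15,16,17}
Both equal {4,5,7,9,10,12,14,15,16,17}, so ((((Z ∩ X^c) \ Z) △ (W ∪ X)) ∩ W)^c = (((W ∪ X) △ ((Z ∩ X^c) \ Z)) ∩ W)^c.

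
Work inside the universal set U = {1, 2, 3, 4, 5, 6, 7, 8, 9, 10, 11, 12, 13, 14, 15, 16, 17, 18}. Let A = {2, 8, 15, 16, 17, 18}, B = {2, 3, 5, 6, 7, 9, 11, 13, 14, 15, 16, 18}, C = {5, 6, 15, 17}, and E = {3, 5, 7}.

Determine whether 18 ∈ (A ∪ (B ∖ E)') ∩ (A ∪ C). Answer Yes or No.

Yes

18 ∈ B and 18 ∉ E, so 18 ∈ B ∖ E
18 ∉ (B ∖ E)' since 18 ∈ (B ∖ E)
18 ∈ A and 18 ∉ (B ∖ E)', so 18 ∈ A ∪ (B ∖ E)'
18 ∈ A and 18 ∉ C, so 18 ∈ A ∪ C
18 ∈ (A ∪ (B ∖ E)') and 18 ∈ (A ∪ C), so 18 ∈ (A ∪ (B ∖ E)') ∩ (A ∪ C)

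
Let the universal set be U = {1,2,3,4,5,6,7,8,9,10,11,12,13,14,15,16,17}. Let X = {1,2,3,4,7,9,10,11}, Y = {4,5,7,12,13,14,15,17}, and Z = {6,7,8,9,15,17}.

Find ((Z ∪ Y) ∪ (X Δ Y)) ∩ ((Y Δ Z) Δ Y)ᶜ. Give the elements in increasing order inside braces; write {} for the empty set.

{1,2,3,4,5,10,11,12,13,14}

Z ∪ Y = {4,5,6,7,8,9,12,13,14,15,17}
X Δ Y = {1,2,3,5,9,10,11,12,13,14,15,17}
(Z ∪ Y) ∪ (X Δ Y) = {1,2,3,4,5,6,7,8,9,10,11,12,13,14,15,17}
Y Δ Z = {4,5,6,8,9,12,13,14}
(Y Δ Z) Δ Y = {6,7,8,9,15,17}
((Y Δ Z) Δ Y)ᶜ = {1,2,3,4,5,10,11,12,13,14,16}
((Z ∪ Y) ∪ (X Δ Y)) ∩ ((Y Δ Z) Δ Y)ᶜ = {1,2,3,4,5,10,11,12,13,14}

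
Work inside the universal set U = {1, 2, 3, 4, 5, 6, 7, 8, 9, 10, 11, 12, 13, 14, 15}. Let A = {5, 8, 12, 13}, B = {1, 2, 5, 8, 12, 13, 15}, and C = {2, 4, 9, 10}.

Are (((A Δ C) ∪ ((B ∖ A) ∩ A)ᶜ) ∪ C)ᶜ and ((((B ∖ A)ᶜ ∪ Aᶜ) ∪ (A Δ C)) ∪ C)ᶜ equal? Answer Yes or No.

A Δ C = {2, 4, 5, 8, 9, 10, 12, 13}
B ∖ A = {1, 2, 15}
(B ∖ A) ∩ A = {}
((B ∖ A) ∩ A)ᶜ = {1, 2, 3, 4, 5, 6, 7, 8, 9, 10, 11, 12, 13, 14, 15}
(A Δ C) ∪ ((B ∖ A) ∩ A)ᶜ = {1, 2, 3, 4, 5, 6, 7, 8, 9, 10, 11, 12, 13, 14, 15}
((A Δ C) ∪ ((B ∖ A) ∩ A)ᶜ) ∪ C = {1, 2, 3, 4, 5, 6, 7, 8, 9, 10, 11, 12, 13, 14, 15}
(((A Δ C) ∪ ((B ∖ A) ∩ A)ᶜ) ∪ C)ᶜ = {}
(B ∖ A)ᶜ = {3, 4, 5, 6, 7, 8, 9, 10, 11, 12, 13, 14}
Aᶜ = {1, 2, 3, 4, 6, 7, 9, 10, 11, 14, 15}
(B ∖ A)ᶜ ∪ Aᶜ = {1, 2, 3, 4, 5, 6, 7, 8, 9, 10, 11, 12, 13, 14, 15}
((B ∖ A)ᶜ ∪ Aᶜ) ∪ (A Δ C) = {1, 2, 3, 4, 5, 6, 7, 8, 9, 10, 11, 12, 13, 14, 15}
(((B ∖ A)ᶜ ∪ Aᶜ) ∪ (A Δ C)) ∪ C = {1, 2, 3, 4, 5, 6, 7, 8, 9, 10, 11, 12, 13, 14, 15}
((((B ∖ A)ᶜ ∪ Aᶜ) ∪ (A Δ C)) ∪ C)ᶜ = {}
Both equal {}, so (((A Δ C) ∪ ((B ∖ A) ∩ A)ᶜ) ∪ C)ᶜ = ((((B ∖ A)ᶜ ∪ Aᶜ) ∪ (A Δ C)) ∪ C)ᶜ.

Yes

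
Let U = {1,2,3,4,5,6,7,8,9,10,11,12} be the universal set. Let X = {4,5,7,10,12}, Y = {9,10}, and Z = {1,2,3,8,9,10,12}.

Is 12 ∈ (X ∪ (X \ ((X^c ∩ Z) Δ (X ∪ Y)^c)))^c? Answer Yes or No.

No

12 ∈ X, so 12 ∉ X^c
12 ∉ X^c and 12 ∈ Z, so 12 ∉ X^c ∩ Z
12 ∈ X and 12 ∉ Y, so 12 ∈ X ∪ Y
12 ∉ (X ∪ Y)^c since 12 ∈ (X ∪ Y)
12 ∉ (X^c ∩ Z) and 12 ∉ (X ∪ Y)^c, so 12 ∉ (X^c ∩ Z) Δ (X ∪ Y)^c
12 ∈ X and 12 ∉ ((X^c ∩ Z) Δ (X ∪ Y)^c), so 12 ∈ X \ ((X^c ∩ Z) Δ (X ∪ Y)^c)
12 ∈ X and 12 ∈ (X \ ((X^c ∩ Z) Δ (X ∪ Y)^c)), so 12 ∈ X ∪ (X \ ((X^c ∩ Z) Δ (X ∪ Y)^c))
12 ∉ (X ∪ (X \ ((X^c ∩ Z) Δ (X ∪ Y)^c)))^c since 12 ∈ (X ∪ (X \ ((X^c ∩ Z) Δ (X ∪ Y)^c)))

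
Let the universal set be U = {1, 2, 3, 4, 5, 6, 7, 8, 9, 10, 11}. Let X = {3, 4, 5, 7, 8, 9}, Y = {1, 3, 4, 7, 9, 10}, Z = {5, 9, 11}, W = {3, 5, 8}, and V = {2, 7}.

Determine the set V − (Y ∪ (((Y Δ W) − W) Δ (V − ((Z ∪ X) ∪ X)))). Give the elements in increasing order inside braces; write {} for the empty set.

{}

Y Δ W = {1, 4, 5, 7, 8, 9, 10}
(Y Δ W) − W = {1, 4, 7, 9, 10}
Z ∪ X = {3, 4, 5, 7, 8, 9, 11}
(Z ∪ X) ∪ X = {3, 4, 5, 7, 8, 9, 11}
V − ((Z ∪ X) ∪ X) = {2}
((Y Δ W) − W) Δ (V − ((Z ∪ X) ∪ X)) = {1, 2, 4, 7, 9, 10}
Y ∪ (((Y Δ W) − W) Δ (V − ((Z ∪ X) ∪ X))) = {1, 2, 3, 4, 7, 9, 10}
V − (Y ∪ (((Y Δ W) − W) Δ (V − ((Z ∪ X) ∪ X)))) = {}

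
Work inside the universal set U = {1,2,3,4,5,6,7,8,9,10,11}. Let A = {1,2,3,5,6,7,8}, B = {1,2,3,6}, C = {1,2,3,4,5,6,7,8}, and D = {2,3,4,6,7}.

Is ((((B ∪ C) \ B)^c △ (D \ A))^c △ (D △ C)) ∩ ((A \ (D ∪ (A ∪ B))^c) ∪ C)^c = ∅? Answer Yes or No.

Yes

B ∪ C = {1,2,3,4,5,6,7,8}
(B ∪ C) \ B = {4,5,7,8}
((B ∪ C) \ B)^c = {1,2,3,6,9,10,11}
D \ A = {4}
((B ∪ C) \ B)^c △ (D \ A) = {1,2,3,4,6,9,10,11}
(((B ∪ C) \ B)^c △ (D \ A))^c = {5,7,8}
D △ C = {1,5,8}
(((B ∪ C) \ B)^c △ (D \ A))^c △ (D △ C) = {1,7}
A ∪ B = {1,2,3,5,6,7,8}
D ∪ (A ∪ B) = {1,2,3,4,5,6,7,8}
(D ∪ (A ∪ B))^c = {9,10,11}
A \ (D ∪ (A ∪ B))^c = {1,2,3,5,6,7,8}
(A \ (D ∪ (A ∪ B))^c) ∪ C = {1,2,3,4,5,6,7,8}
((A \ (D ∪ (A ∪ B))^c) ∪ C)^c = {9,10,11}
{1,7} and {9,10,11} share no elements.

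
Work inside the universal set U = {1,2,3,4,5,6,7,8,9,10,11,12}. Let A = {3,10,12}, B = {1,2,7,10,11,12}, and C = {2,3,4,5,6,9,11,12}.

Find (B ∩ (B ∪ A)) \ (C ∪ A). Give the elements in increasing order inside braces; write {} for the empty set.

B ∪ A = {1,2,3,7,10,11,12}
B ∩ (B ∪ A) = {1,2,7,10,11,12}
C ∪ A = {2,3,4,5,6,9,10,11,12}
(B ∩ (B ∪ A)) \ (C ∪ A) = {1,7}

{1,7}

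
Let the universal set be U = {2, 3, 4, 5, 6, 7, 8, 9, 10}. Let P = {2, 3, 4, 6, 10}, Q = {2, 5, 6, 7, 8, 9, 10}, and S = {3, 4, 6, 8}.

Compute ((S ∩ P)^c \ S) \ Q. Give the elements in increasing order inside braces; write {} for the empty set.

{}

S ∩ P = {3, 4, 6}
(S ∩ P)^c = {2, 5, 7, 8, 9, 10}
(S ∩ P)^c \ S = {2, 5, 7, 9, 10}
((S ∩ P)^c \ S) \ Q = {}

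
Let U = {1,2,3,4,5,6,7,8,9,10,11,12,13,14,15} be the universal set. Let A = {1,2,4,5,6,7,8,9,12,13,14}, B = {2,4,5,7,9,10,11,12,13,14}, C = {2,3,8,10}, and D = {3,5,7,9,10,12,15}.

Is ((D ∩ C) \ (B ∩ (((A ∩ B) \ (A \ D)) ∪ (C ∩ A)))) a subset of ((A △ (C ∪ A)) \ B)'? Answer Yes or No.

D ∩ C = {3,10}
A ∩ B = {2,4,5,7,9,12,13,14}
A \ D = {1,2,4,6,8,13,14}
(A ∩ B) \ (A \ D) = {5,7,9,12}
C ∩ A = {2,8}
((A ∩ B) \ (A \ D)) ∪ (C ∩ A) = {2,5,7,8,9,12}
B ∩ (((A ∩ B) \ (A \ D)) ∪ (C ∩ A)) = {2,5,7,9,12}
(D ∩ C) \ (B ∩ (((A ∩ B) \ (A \ D)) ∪ (C ∩ A))) = {3,10}
C ∪ A = {1,2,3,4,5,6,7,8,9,10,12,13,14}
A △ (C ∪ A) = {3,10}
(A △ (C ∪ A)) \ B = {3}
((A △ (C ∪ A)) \ B)' = {1,2,4,5,6,7,8,9,10,11,12,13,14,15}
3 ∈ (D ∩ C) \ (B ∩ (((A ∩ B) \ (A \ D)) ∪ (C ∩ A))) but 3 ∉ ((A △ (C ∪ A)) \ B)', so the inclusion fails.

No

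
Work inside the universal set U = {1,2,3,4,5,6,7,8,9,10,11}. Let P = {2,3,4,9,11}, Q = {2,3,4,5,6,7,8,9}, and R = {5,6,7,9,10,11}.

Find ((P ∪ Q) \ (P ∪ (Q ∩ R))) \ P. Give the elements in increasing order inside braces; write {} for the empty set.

{8}

P ∪ Q = {2,3,4,5,6,7,8,9,11}
Q ∩ R = {5,6,7,9}
P ∪ (Q ∩ R) = {2,3,4,5,6,7,9,11}
(P ∪ Q) \ (P ∪ (Q ∩ R)) = {8}
((P ∪ Q) \ (P ∪ (Q ∩ R))) \ P = {8}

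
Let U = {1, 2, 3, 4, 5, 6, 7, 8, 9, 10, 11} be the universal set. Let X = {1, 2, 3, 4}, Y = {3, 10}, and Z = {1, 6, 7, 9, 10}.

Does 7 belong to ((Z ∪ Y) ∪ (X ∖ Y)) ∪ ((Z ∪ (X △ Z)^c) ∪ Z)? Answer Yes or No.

7 ∈ Z and 7 ∉ Y, so 7 ∈ Z ∪ Y
7 ∉ X and 7 ∉ Y, so 7 ∉ X ∖ Y
7 ∈ (Z ∪ Y) and 7 ∉ (X ∖ Y), so 7 ∈ (Z ∪ Y) ∪ (X ∖ Y)
7 ∉ X and 7 ∈ Z, so 7 ∈ X △ Z
7 ∉ (X △ Z)^c since 7 ∈ (X △ Z)
7 ∈ Z and 7 ∉ (X △ Z)^c, so 7 ∈ Z ∪ (X △ Z)^c
7 ∈ (Z ∪ (X △ Z)^c) and 7 ∈ Z, so 7 ∈ (Z ∪ (X △ Z)^c) ∪ Z
7 ∈ ((Z ∪ Y) ∪ (X ∖ Y)) and 7 ∈ ((Z ∪ (X △ Z)^c) ∪ Z), so 7 ∈ ((Z ∪ Y) ∪ (X ∖ Y)) ∪ ((Z ∪ (X △ Z)^c) ∪ Z)

Yes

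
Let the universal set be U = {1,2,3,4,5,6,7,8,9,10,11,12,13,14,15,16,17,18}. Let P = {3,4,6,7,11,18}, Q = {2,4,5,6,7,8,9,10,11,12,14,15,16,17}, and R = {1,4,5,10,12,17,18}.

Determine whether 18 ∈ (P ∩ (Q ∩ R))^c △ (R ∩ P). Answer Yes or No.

18 ∉ Q and 18 ∈ R, so 18 ∉ Q ∩ R
18 ∈ P and 18 ∉ (Q ∩ R), so 18 ∉ P ∩ (Q ∩ R)
18 ∈ (P ∩ (Q ∩ R))^c since 18 ∉ (P ∩ (Q ∩ R))
18 ∈ R and 18 ∈ P, so 18 ∈ R ∩ P
18 ∈ (P ∩ (Q ∩ R))^c and 18 ∈ (R ∩ P), so 18 ∉ (P ∩ (Q ∩ R))^c △ (R ∩ P)

No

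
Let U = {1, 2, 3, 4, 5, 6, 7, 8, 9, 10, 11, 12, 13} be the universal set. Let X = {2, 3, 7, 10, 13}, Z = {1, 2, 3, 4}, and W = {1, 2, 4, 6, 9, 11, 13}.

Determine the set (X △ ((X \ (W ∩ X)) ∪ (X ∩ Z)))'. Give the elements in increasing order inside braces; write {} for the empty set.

W ∩ X = {2, 13}
X \ (W ∩ X) = {3, 7, 10}
X ∩ Z = {2, 3}
(X \ (W ∩ X)) ∪ (X ∩ Z) = {2, 3, 7, 10}
X △ ((X \ (W ∩ X)) ∪ (X ∩ Z)) = {13}
(X △ ((X \ (W ∩ X)) ∪ (X ∩ Z)))' = {1, 2, 3, 4, 5, 6, 7, 8, 9, 10, 11, 12}

{1, 2, 3, 4, 5, 6, 7, 8, 9, 10, 11, 12}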